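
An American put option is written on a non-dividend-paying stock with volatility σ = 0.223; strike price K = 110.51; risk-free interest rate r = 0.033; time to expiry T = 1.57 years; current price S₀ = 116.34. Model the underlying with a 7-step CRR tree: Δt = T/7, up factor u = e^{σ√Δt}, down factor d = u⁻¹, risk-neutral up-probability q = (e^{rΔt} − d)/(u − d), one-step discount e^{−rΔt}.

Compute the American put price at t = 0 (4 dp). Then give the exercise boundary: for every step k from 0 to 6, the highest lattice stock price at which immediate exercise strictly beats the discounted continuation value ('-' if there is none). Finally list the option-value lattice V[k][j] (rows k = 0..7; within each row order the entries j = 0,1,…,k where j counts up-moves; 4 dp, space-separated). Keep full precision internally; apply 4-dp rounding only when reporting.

price = 8.1193
boundary = - - - 84.7484 76.2545 84.7484 94.1884
tree:
8.1193
12.3401 4.1619
18.1713 6.8892 1.5889
25.7616 11.1067 2.9169 0.3297
34.2555 17.3069 5.2815 0.6761 0.0000
41.8981 25.7616 9.3949 1.3864 0.0000 0.0000
48.7747 34.2555 16.3216 2.8431 0.0000 0.0000 0.0000
54.9621 41.8981 25.7616 5.8301 0.0000 0.0000 0.0000 0.0000

params: Δt=0.22429 u=1.11139 d=0.89978 q=0.50873 e^(-rΔt)=0.99263
t_7 payoffs: 54.9621 41.8981 25.7616 5.8301 0.0000 0.0000 0.0000 0.0000
t_6: node(6,0) S=61.7353 payoff=48.7747 vs cont=47.9598 → 48.7747 [stop]  node(6,1) S=76.2545 payoff=34.2555 vs cont=33.4406 → 34.2555 [stop]  node(6,2) S=94.1884 payoff=16.3216 vs cont=15.5067 → 16.3216 [stop]  node(6,3) S=116.3400 payoff=0.0000 vs cont=2.8431 → 2.8431 [wait]  node(6,4) S=143.7014 payoff=0.0000 vs cont=0.0000 → 0.0000 [wait]  node(6,5) S=177.4977 payoff=0.0000 vs cont=0.0000 → 0.0000 [wait]  node(6,6) S=219.2424 payoff=0.0000 vs cont=0.0000 → 0.0000 [wait]  ⇒ S*(6)=94.1884
t_5: node(5,0) S=68.6119 payoff=41.8981 vs cont=41.0832 → 41.8981 [stop]  node(5,1) S=84.7484 payoff=25.7616 vs cont=24.9467 → 25.7616 [stop]  node(5,2) S=104.6799 payoff=5.8301 vs cont=9.3949 → 9.3949 [wait]  node(5,3) S=129.2989 payoff=0.0000 vs cont=1.3864 → 1.3864 [wait]  node(5,4) S=159.7080 payoff=0.0000 vs cont=0.0000 → 0.0000 [wait]  node(5,5) S=197.2689 payoff=0.0000 vs cont=0.0000 → 0.0000 [wait]  ⇒ S*(5)=84.7484
t_4: node(4,0) S=76.2545 payoff=34.2555 vs cont=33.4406 → 34.2555 [stop]  node(4,1) S=94.1884 payoff=16.3216 vs cont=17.3069 → 17.3069 [wait]  node(4,2) S=116.3400 payoff=0.0000 vs cont=5.2815 → 5.2815 [wait]  node(4,3) S=143.7014 payoff=0.0000 vs cont=0.6761 → 0.6761 [wait]  node(4,4) S=177.4977 payoff=0.0000 vs cont=0.0000 → 0.0000 [wait]  ⇒ S*(4)=76.2545
t_3: node(3,0) S=84.7484 payoff=25.7616 vs cont=25.4442 → 25.7616 [stop]  node(3,1) S=104.6799 payoff=5.8301 vs cont=11.1067 → 11.1067 [wait]  node(3,2) S=129.2989 payoff=0.0000 vs cont=2.9169 → 2.9169 [wait]  node(3,3) S=159.7080 payoff=0.0000 vs cont=0.3297 → 0.3297 [wait]  ⇒ S*(3)=84.7484
t_2: node(2,0) S=94.1884 payoff=16.3216 vs cont=18.1713 → 18.1713 [wait]  node(2,1) S=116.3400 payoff=0.0000 vs cont=6.8892 → 6.8892 [wait]  node(2,2) S=143.7014 payoff=0.0000 vs cont=1.5889 → 1.5889 [wait]  ⇒ S*(2)=-
t_1: node(1,0) S=104.6799 payoff=5.8301 vs cont=12.3401 → 12.3401 [wait]  node(1,1) S=129.2989 payoff=0.0000 vs cont=4.1619 → 4.1619 [wait]  ⇒ S*(1)=-
t_0: node(0,0) S=116.3400 payoff=0.0000 vs cont=8.1193 → 8.1193 [wait]  ⇒ S*(0)=-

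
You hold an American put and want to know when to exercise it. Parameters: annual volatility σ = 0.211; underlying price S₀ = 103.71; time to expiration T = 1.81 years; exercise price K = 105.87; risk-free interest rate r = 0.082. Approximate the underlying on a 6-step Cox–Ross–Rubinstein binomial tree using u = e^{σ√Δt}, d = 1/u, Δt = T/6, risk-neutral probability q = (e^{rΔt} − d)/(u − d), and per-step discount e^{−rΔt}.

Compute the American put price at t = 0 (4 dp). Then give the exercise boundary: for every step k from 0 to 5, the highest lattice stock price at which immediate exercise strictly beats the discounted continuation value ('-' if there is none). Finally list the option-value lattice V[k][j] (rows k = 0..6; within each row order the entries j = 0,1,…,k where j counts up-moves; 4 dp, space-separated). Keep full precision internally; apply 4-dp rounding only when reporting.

price = 7.6463
boundary = - - 82.2545 92.3613 82.2545 92.3613
tree:
7.6463
13.6948 3.5769
23.6155 7.0700 1.1905
32.6163 13.5087 2.6919 0.1498
40.6322 23.6155 6.0510 0.3646 0.0000
47.7710 32.6163 13.5087 0.8874 0.0000 0.0000
54.1286 40.6322 23.6155 2.1600 0.0000 0.0000 0.0000

Δt=0.30167, u=1.12287, d=0.89057, q=0.57887, disc=e^(-rΔt)=0.97557
k=6 terminal: V=max(K-S,0) → 54.1286 40.6322 23.6155 2.1600 0.0000 0.0000 0.0000
k=5: j=0 S=58.0990 intr=47.7710 cont=45.1843 V=47.7710[EX]; j=1 S=73.2537 intr=32.6163 cont=30.0296 V=32.6163[EX]; j=2 S=92.3613 intr=13.5087 cont=10.9219 V=13.5087[EX]; j=3 S=116.4531 intr=0.0000 cont=0.8874 V=0.8874[hold]; j=4 S=146.8290 intr=0.0000 cont=0.0000 V=0.0000[hold]; j=5 S=185.1282 intr=0.0000 cont=0.0000 V=0.0000[hold]  S*(5)=92.3613
k=4: j=0 S=65.2378 intr=40.6322 cont=38.0455 V=40.6322[EX]; j=1 S=82.2545 intr=23.6155 cont=21.0287 V=23.6155[EX]; j=2 S=103.7100 intr=2.1600 cont=6.0510 V=6.0510[hold]; j=3 S=130.7620 intr=0.0000 cont=0.3646 V=0.3646[hold]; j=4 S=164.8702 intr=0.0000 cont=0.0000 V=0.0000[hold]  S*(4)=82.2545
k=3: j=0 S=73.2537 intr=32.6163 cont=30.0296 V=32.6163[EX]; j=1 S=92.3613 intr=13.5087 cont=13.1193 V=13.5087[EX]; j=2 S=116.4531 intr=0.0000 cont=2.6919 V=2.6919[hold]; j=3 S=146.8290 intr=0.0000 cont=0.1498 V=0.1498[hold]  S*(3)=92.3613
k=2: j=0 S=82.2545 intr=23.6155 cont=21.0287 V=23.6155[EX]; j=1 S=103.7100 intr=2.1600 cont=7.0700 V=7.0700[hold]; j=2 S=130.7620 intr=0.0000 cont=1.1905 V=1.1905[hold]  S*(2)=82.2545
k=1: j=0 S=92.3613 intr=13.5087 cont=13.6948 V=13.6948[hold]; j=1 S=116.4531 intr=0.0000 cont=3.5769 V=3.5769[hold]  S*(1)=-
k=0: j=0 S=103.7100 intr=2.1600 cont=7.6463 V=7.6463[hold]  S*(0)=-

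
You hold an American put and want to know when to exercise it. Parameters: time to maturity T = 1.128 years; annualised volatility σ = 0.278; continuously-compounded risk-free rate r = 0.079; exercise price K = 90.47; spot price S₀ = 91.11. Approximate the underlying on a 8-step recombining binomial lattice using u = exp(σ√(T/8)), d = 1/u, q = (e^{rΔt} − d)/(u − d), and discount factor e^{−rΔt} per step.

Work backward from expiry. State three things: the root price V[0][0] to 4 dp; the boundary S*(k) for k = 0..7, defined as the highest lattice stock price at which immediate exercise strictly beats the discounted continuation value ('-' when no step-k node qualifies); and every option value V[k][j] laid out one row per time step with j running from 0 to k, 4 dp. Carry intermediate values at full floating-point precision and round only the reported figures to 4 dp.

price = 7.2684
boundary = - - - 66.6131 73.9426 66.6131 73.9426 82.0787
tree:
7.2684
11.2016 3.8993
16.6787 6.5331 1.6228
23.8569 10.6026 3.0262 0.4001
30.4600 16.5274 5.5204 0.8562 0.0000
36.4085 23.8569 9.7684 1.8323 0.0000 0.0000
41.7673 30.4600 16.5274 3.9211 0.0000 0.0000 0.0000
46.5950 36.4085 23.8569 8.3913 0.0000 0.0000 0.0000 0.0000
50.9441 41.7673 30.4600 16.5274 0.0000 0.0000 0.0000 0.0000 0.0000

params: Δt=0.14100 u=1.11003 d=0.90087 q=0.52748 e^(-rΔt)=0.98892
t_8 payoffs: 50.9441 41.7673 30.4600 16.5274 0.0000 0.0000 0.0000 0.0000 0.0000
t_7: node(7,0) S=43.8750 payoff=46.5950 vs cont=45.5928 → 46.5950 [stop]  node(7,1) S=54.0615 payoff=36.4085 vs cont=35.4063 → 36.4085 [stop]  node(7,2) S=66.6131 payoff=23.8569 vs cont=22.8548 → 23.8569 [stop]  node(7,3) S=82.0787 payoff=8.3913 vs cont=7.7230 → 8.3913 [stop]  node(7,4) S=101.1350 payoff=0.0000 vs cont=0.0000 → 0.0000 [wait]  node(7,5) S=124.6157 payoff=0.0000 vs cont=0.0000 → 0.0000 [wait]  node(7,6) S=153.5478 payoff=0.0000 vs cont=0.0000 → 0.0000 [wait]  node(7,7) S=189.1972 payoff=0.0000 vs cont=0.0000 → 0.0000 [wait]  ⇒ S*(7)=82.0787
t_6: node(6,0) S=48.7027 payoff=41.7673 vs cont=40.7652 → 41.7673 [stop]  node(6,1) S=60.0100 payoff=30.4600 vs cont=29.4578 → 30.4600 [stop]  node(6,2) S=73.9426 payoff=16.5274 vs cont=15.5252 → 16.5274 [stop]  node(6,3) S=91.1100 payoff=0.0000 vs cont=3.9211 → 3.9211 [wait]  node(6,4) S=112.2631 payoff=0.0000 vs cont=0.0000 → 0.0000 [wait]  node(6,5) S=138.3274 payoff=0.0000 vs cont=0.0000 → 0.0000 [wait]  node(6,6) S=170.4430 payoff=0.0000 vs cont=0.0000 → 0.0000 [wait]  ⇒ S*(6)=73.9426
t_5: node(5,0) S=54.0615 payoff=36.4085 vs cont=35.4063 → 36.4085 [stop]  node(5,1) S=66.6131 payoff=23.8569 vs cont=22.8548 → 23.8569 [stop]  node(5,2) S=82.0787 payoff=8.3913 vs cont=9.7684 → 9.7684 [wait]  node(5,3) S=101.1350 payoff=0.0000 vs cont=1.8323 → 1.8323 [wait]  node(5,4) S=124.6157 payoff=0.0000 vs cont=0.0000 → 0.0000 [wait]  node(5,5) S=153.5478 payoff=0.0000 vs cont=0.0000 → 0.0000 [wait]  ⇒ S*(5)=66.6131
t_4: node(4,0) S=60.0100 payoff=30.4600 vs cont=29.4578 → 30.4600 [stop]  node(4,1) S=73.9426 payoff=16.5274 vs cont=16.2435 → 16.5274 [stop]  node(4,2) S=91.1100 payoff=0.0000 vs cont=5.5204 → 5.5204 [wait]  node(4,3) S=112.2631 payoff=0.0000 vs cont=0.8562 → 0.8562 [wait]  node(4,4) S=138.3274 payoff=0.0000 vs cont=0.0000 → 0.0000 [wait]  ⇒ S*(4)=73.9426
t_3: node(3,0) S=66.6131 payoff=23.8569 vs cont=22.8548 → 23.8569 [stop]  node(3,1) S=82.0787 payoff=8.3913 vs cont=10.6026 → 10.6026 [wait]  node(3,2) S=101.1350 payoff=0.0000 vs cont=3.0262 → 3.0262 [wait]  node(3,3) S=124.6157 payoff=0.0000 vs cont=0.4001 → 0.4001 [wait]  ⇒ S*(3)=66.6131
t_2: node(2,0) S=73.9426 payoff=16.5274 vs cont=16.6787 → 16.6787 [wait]  node(2,1) S=91.1100 payoff=0.0000 vs cont=6.5331 → 6.5331 [wait]  node(2,2) S=112.2631 payoff=0.0000 vs cont=1.6228 → 1.6228 [wait]  ⇒ S*(2)=-
t_1: node(1,0) S=82.0787 payoff=8.3913 vs cont=11.2016 → 11.2016 [wait]  node(1,1) S=101.1350 payoff=0.0000 vs cont=3.8993 → 3.8993 [wait]  ⇒ S*(1)=-
t_0: node(0,0) S=91.1100 payoff=0.0000 vs cont=7.2684 → 7.2684 [wait]  ⇒ S*(0)=-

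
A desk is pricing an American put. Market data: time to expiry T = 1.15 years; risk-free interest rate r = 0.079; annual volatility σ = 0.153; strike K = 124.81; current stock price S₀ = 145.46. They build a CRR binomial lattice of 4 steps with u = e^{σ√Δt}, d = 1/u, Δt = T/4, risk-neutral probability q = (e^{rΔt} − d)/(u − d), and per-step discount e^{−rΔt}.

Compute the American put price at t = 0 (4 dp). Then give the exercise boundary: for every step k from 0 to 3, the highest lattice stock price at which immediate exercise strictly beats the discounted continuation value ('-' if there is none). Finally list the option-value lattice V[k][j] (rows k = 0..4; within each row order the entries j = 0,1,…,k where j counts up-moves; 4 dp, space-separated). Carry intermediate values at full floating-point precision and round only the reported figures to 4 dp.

price = 0.6984
boundary = - - - 113.7257
tree:
0.6984
1.7629 0.0701
4.4310 0.1885 0.0000
11.0843 0.5065 0.0000 0.0000
20.0415 1.3611 0.0000 0.0000 0.0000

Δt=0.28750  u=1.08550  d=0.92124  q=0.61936  discount=0.97754
step 4 (expiry): payoffs max(K−S,0) = 20.0415 1.3611 0.0000 0.0000 0.0000
step 3: (k=3,j=0): S=113.7257, (K−S)⁺=11.0843, hold=8.2815 ⇒ V=11.0843 exercise | (k=3,j=1): S=134.0032, (K−S)⁺=0.0000, hold=0.5065 ⇒ V=0.5065 continue | (k=3,j=2): S=157.8963, (K−S)⁺=0.0000, hold=0.0000 ⇒ V=0.0000 continue | (k=3,j=3): S=186.0494, (K−S)⁺=0.0000, hold=0.0000 ⇒ V=0.0000 continue  boundary S*=113.7257
step 2: (k=2,j=0): S=123.4489, (K−S)⁺=1.3611, hold=4.4310 ⇒ V=4.4310 continue | (k=2,j=1): S=145.4600, (K−S)⁺=0.0000, hold=0.1885 ⇒ V=0.1885 continue | (k=2,j=2): S=171.3958, (K−S)⁺=0.0000, hold=0.0000 ⇒ V=0.0000 continue  boundary S*=-
step 1: (k=1,j=0): S=134.0032, (K−S)⁺=0.0000, hold=1.7629 ⇒ V=1.7629 continue | (k=1,j=1): S=157.8963, (K−S)⁺=0.0000, hold=0.0701 ⇒ V=0.0701 continue  boundary S*=-
step 0: (k=0,j=0): S=145.4600, (K−S)⁺=0.0000, hold=0.6984 ⇒ V=0.6984 continue  boundary S*=-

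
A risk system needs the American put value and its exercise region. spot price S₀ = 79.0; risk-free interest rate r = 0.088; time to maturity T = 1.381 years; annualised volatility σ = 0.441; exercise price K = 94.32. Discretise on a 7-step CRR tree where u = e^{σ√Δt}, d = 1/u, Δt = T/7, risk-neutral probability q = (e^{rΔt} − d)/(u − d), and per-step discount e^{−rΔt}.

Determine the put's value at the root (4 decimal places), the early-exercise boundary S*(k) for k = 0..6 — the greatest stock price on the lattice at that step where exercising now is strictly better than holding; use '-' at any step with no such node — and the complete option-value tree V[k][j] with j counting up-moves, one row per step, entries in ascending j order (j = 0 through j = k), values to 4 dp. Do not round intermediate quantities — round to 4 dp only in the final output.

Δt=0.19729  u=1.21638  d=0.82211  q=0.49560  discount=0.98279
step 7 (expiry): payoffs max(K−S,0) = 74.2686 64.6524 50.4245 29.3731 0.0000 0.0000 0.0000 0.0000
step 6: (k=6,j=0): S=24.3901, (K−S)⁺=69.9299, hold=68.3065 ⇒ V=69.9299 exercise | (k=6,j=1): S=36.0871, (K−S)⁺=58.2329, hold=56.6096 ⇒ V=58.2329 exercise | (k=6,j=2): S=53.3936, (K−S)⁺=40.9264, hold=39.3030 ⇒ V=40.9264 exercise | (k=6,j=3): S=79.0000, (K−S)⁺=15.3200, hold=14.5607 ⇒ V=15.3200 exercise | (k=6,j=4): S=116.8866, (K−S)⁺=0.0000, hold=0.0000 ⇒ V=0.0000 continue | (k=6,j=5): S=172.9429, (K−S)⁺=0.0000, hold=0.0000 ⇒ V=0.0000 continue | (k=6,j=6): S=255.8824, (K−S)⁺=0.0000, hold=0.0000 ⇒ V=0.0000 continue  boundary S*=79.0000
step 5: (k=5,j=0): S=29.6676, (K−S)⁺=64.6524, hold=63.0290 ⇒ V=64.6524 exercise | (k=5,j=1): S=43.8955, (K−S)⁺=50.4245, hold=48.8011 ⇒ V=50.4245 exercise | (k=5,j=2): S=64.9469, (K−S)⁺=29.3731, hold=27.7498 ⇒ V=29.3731 exercise | (k=5,j=3): S=96.0939, (K−S)⁺=0.0000, hold=7.5943 ⇒ V=7.5943 continue | (k=5,j=4): S=142.1784, (K−S)⁺=0.0000, hold=0.0000 ⇒ V=0.0000 continue | (k=5,j=5): S=210.3640, (K−S)⁺=0.0000, hold=0.0000 ⇒ V=0.0000 continue  boundary S*=64.9469
step 4: (k=4,j=0): S=36.0871, (K−S)⁺=58.2329, hold=56.6096 ⇒ V=58.2329 exercise | (k=4,j=1): S=53.3936, (K−S)⁺=40.9264, hold=39.3030 ⇒ V=40.9264 exercise | (k=4,j=2): S=79.0000, (K−S)⁺=15.3200, hold=18.2597 ⇒ V=18.2597 continue | (k=4,j=3): S=116.8866, (K−S)⁺=0.0000, hold=3.7646 ⇒ V=3.7646 continue | (k=4,j=4): S=172.9429, (K−S)⁺=0.0000, hold=0.0000 ⇒ V=0.0000 continue  boundary S*=53.3936
step 3: (k=3,j=0): S=43.8955, (K−S)⁺=50.4245, hold=48.8011 ⇒ V=50.4245 exercise | (k=3,j=1): S=64.9469, (K−S)⁺=29.3731, hold=29.1816 ⇒ V=29.3731 exercise | (k=3,j=2): S=96.0939, (K−S)⁺=0.0000, hold=10.8852 ⇒ V=10.8852 continue | (k=3,j=3): S=142.1784, (K−S)⁺=0.0000, hold=1.8662 ⇒ V=1.8662 continue  boundary S*=64.9469
step 2: (k=2,j=0): S=53.3936, (K−S)⁺=40.9264, hold=39.3030 ⇒ V=40.9264 exercise | (k=2,j=1): S=79.0000, (K−S)⁺=15.3200, hold=19.8626 ⇒ V=19.8626 continue | (k=2,j=2): S=116.8866, (K−S)⁺=0.0000, hold=6.3049 ⇒ V=6.3049 continue  boundary S*=53.3936
step 1: (k=1,j=0): S=64.9469, (K−S)⁺=29.3731, hold=29.9623 ⇒ V=29.9623 continue | (k=1,j=1): S=96.0939, (K−S)⁺=0.0000, hold=12.9171 ⇒ V=12.9171 continue  boundary S*=-
step 0: (k=0,j=0): S=79.0000, (K−S)⁺=15.3200, hold=21.1444 ⇒ V=21.1444 continue  boundary S*=-

price = 21.1444
boundary = - - 53.3936 64.9469 53.3936 64.9469 79.0000
tree:
21.1444
29.9623 12.9171
40.9264 19.8626 6.3049
50.4245 29.3731 10.8852 1.8662
58.2329 40.9264 18.2597 3.7646 0.0000
64.6524 50.4245 29.3731 7.5943 0.0000 0.0000
69.9299 58.2329 40.9264 15.3200 0.0000 0.0000 0.0000
74.2686 64.6524 50.4245 29.3731 0.0000 0.0000 0.0000 0.0000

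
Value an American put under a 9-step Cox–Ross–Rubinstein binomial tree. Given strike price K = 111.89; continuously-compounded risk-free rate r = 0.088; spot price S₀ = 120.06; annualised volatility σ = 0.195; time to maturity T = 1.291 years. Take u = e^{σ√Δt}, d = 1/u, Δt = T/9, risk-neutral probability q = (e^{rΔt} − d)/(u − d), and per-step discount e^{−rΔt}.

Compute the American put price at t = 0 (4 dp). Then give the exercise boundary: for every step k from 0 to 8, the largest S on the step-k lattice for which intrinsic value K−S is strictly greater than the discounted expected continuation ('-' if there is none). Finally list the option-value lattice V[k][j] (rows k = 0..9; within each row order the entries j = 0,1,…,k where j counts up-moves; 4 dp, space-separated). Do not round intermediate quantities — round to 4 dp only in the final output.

price = 3.3455
boundary = - - - 96.1999 89.3511 96.1999 89.3511 96.1999 103.5736
tree:
3.3455
5.7683 1.5736
9.6690 2.9242 0.5794
15.6901 5.2960 1.1819 0.1332
22.5389 9.2942 2.3671 0.3049 0.0054
28.9000 15.6901 4.6272 0.6974 0.0126 0.0000
34.8084 22.5389 8.7423 1.5942 0.0294 0.0000 0.0000
40.2960 28.9000 15.6901 3.6423 0.0689 0.0000 0.0000 0.0000
45.3930 34.8084 22.5389 8.3164 0.1612 0.0000 0.0000 0.0000 0.0000
50.1272 40.2960 28.9000 15.6901 0.3774 0.0000 0.0000 0.0000 0.0000 0.0000

Δt=0.14344  u=1.07665  d=0.92881  q=0.56747  discount=0.98746
step 9 (expiry): payoffs max(K−S,0) = 50.1272 40.2960 28.9000 15.6901 0.3774 0.0000 0.0000 0.0000 0.0000 0.0000
step 8: (k=8,j=0): S=66.4970, (K−S)⁺=45.3930, hold=43.9895 ⇒ V=45.3930 exercise | (k=8,j=1): S=77.0816, (K−S)⁺=34.8084, hold=33.4048 ⇒ V=34.8084 exercise | (k=8,j=2): S=89.3511, (K−S)⁺=22.5389, hold=21.1353 ⇒ V=22.5389 exercise | (k=8,j=3): S=103.5736, (K−S)⁺=8.3164, hold=6.9128 ⇒ V=8.3164 exercise | (k=8,j=4): S=120.0600, (K−S)⁺=0.0000, hold=0.1612 ⇒ V=0.1612 continue | (k=8,j=5): S=139.1706, (K−S)⁺=0.0000, hold=0.0000 ⇒ V=0.0000 continue | (k=8,j=6): S=161.3231, (K−S)⁺=0.0000, hold=0.0000 ⇒ V=0.0000 continue | (k=8,j=7): S=187.0018, (K−S)⁺=0.0000, hold=0.0000 ⇒ V=0.0000 continue | (k=8,j=8): S=216.7678, (K−S)⁺=0.0000, hold=0.0000 ⇒ V=0.0000 continue  boundary S*=103.5736
step 7: (k=7,j=0): S=71.5940, (K−S)⁺=40.2960, hold=38.8925 ⇒ V=40.2960 exercise | (k=7,j=1): S=82.9900, (K−S)⁺=28.9000, hold=27.4965 ⇒ V=28.9000 exercise | (k=7,j=2): S=96.1999, (K−S)⁺=15.6901, hold=14.2866 ⇒ V=15.6901 exercise | (k=7,j=3): S=111.5126, (K−S)⁺=0.3774, hold=3.6423 ⇒ V=3.6423 continue | (k=7,j=4): S=129.2626, (K−S)⁺=0.0000, hold=0.0689 ⇒ V=0.0689 continue | (k=7,j=5): S=149.8380, (K−S)⁺=0.0000, hold=0.0000 ⇒ V=0.0000 continue | (k=7,j=6): S=173.6885, (K−S)⁺=0.0000, hold=0.0000 ⇒ V=0.0000 continue | (k=7,j=7): S=201.3355, (K−S)⁺=0.0000, hold=0.0000 ⇒ V=0.0000 continue  boundary S*=96.1999
step 6: (k=6,j=0): S=77.0816, (K−S)⁺=34.8084, hold=33.4048 ⇒ V=34.8084 exercise | (k=6,j=1): S=89.3511, (K−S)⁺=22.5389, hold=21.1353 ⇒ V=22.5389 exercise | (k=6,j=2): S=103.5736, (K−S)⁺=8.3164, hold=8.7423 ⇒ V=8.7423 continue | (k=6,j=3): S=120.0600, (K−S)⁺=0.0000, hold=1.5942 ⇒ V=1.5942 continue | (k=6,j=4): S=139.1706, (K−S)⁺=0.0000, hold=0.0294 ⇒ V=0.0294 continue | (k=6,j=5): S=161.3231, (K−S)⁺=0.0000, hold=0.0000 ⇒ V=0.0000 continue | (k=6,j=6): S=187.0018, (K−S)⁺=0.0000, hold=0.0000 ⇒ V=0.0000 continue  boundary S*=89.3511
step 5: (k=5,j=0): S=82.9900, (K−S)⁺=28.9000, hold=27.4965 ⇒ V=28.9000 exercise | (k=5,j=1): S=96.1999, (K−S)⁺=15.6901, hold=14.5252 ⇒ V=15.6901 exercise | (k=5,j=2): S=111.5126, (K−S)⁺=0.3774, hold=4.6272 ⇒ V=4.6272 continue | (k=5,j=3): S=129.2626, (K−S)⁺=0.0000, hold=0.6974 ⇒ V=0.6974 continue | (k=5,j=4): S=149.8380, (K−S)⁺=0.0000, hold=0.0126 ⇒ V=0.0126 continue | (k=5,j=5): S=173.6885, (K−S)⁺=0.0000, hold=0.0000 ⇒ V=0.0000 continue  boundary S*=96.1999
step 4: (k=4,j=0): S=89.3511, (K−S)⁺=22.5389, hold=21.1353 ⇒ V=22.5389 exercise | (k=4,j=1): S=103.5736, (K−S)⁺=8.3164, hold=9.2942 ⇒ V=9.2942 continue | (k=4,j=2): S=120.0600, (K−S)⁺=0.0000, hold=2.3671 ⇒ V=2.3671 continue | (k=4,j=3): S=139.1706, (K−S)⁺=0.0000, hold=0.3049 ⇒ V=0.3049 continue | (k=4,j=4): S=161.3231, (K−S)⁺=0.0000, hold=0.0054 ⇒ V=0.0054 continue  boundary S*=89.3511
step 3: (k=3,j=0): S=96.1999, (K−S)⁺=15.6901, hold=14.8345 ⇒ V=15.6901 exercise | (k=3,j=1): S=111.5126, (K−S)⁺=0.3774, hold=5.2960 ⇒ V=5.2960 continue | (k=3,j=2): S=129.2626, (K−S)⁺=0.0000, hold=1.1819 ⇒ V=1.1819 continue | (k=3,j=3): S=149.8380, (K−S)⁺=0.0000, hold=0.1332 ⇒ V=0.1332 continue  boundary S*=96.1999
step 2: (k=2,j=0): S=103.5736, (K−S)⁺=8.3164, hold=9.6690 ⇒ V=9.6690 continue | (k=2,j=1): S=120.0600, (K−S)⁺=0.0000, hold=2.9242 ⇒ V=2.9242 continue | (k=2,j=2): S=139.1706, (K−S)⁺=0.0000, hold=0.5794 ⇒ V=0.5794 continue  boundary S*=-
step 1: (k=1,j=0): S=111.5126, (K−S)⁺=0.3774, hold=5.7683 ⇒ V=5.7683 continue | (k=1,j=1): S=129.2626, (K−S)⁺=0.0000, hold=1.5736 ⇒ V=1.5736 continue  boundary S*=-
step 0: (k=0,j=0): S=120.0600, (K−S)⁺=0.0000, hold=3.3455 ⇒ V=3.3455 continue  boundary S*=-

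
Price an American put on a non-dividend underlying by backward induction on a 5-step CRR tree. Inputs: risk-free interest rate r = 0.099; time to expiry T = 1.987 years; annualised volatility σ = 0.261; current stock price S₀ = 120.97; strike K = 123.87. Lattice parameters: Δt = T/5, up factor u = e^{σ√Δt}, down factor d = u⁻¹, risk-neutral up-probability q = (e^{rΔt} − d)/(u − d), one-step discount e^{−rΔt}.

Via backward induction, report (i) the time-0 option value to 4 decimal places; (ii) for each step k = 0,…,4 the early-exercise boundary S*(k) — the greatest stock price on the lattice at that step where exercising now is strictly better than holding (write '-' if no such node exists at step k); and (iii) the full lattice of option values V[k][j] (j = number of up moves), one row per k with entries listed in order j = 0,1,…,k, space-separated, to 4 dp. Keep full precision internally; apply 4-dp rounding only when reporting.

Δt=0.39740  u=1.17884  d=0.84829  q=0.58035  discount=0.96142
step 5 (expiry): payoffs max(K−S,0) = 70.7329 50.0269 21.2524 0.0000 0.0000 0.0000
step 4: (k=4,j=0): S=62.6403, (K−S)⁺=61.2297, hold=56.4510 ⇒ V=61.2297 exercise | (k=4,j=1): S=87.0494, (K−S)⁺=36.8206, hold=32.0419 ⇒ V=36.8206 exercise | (k=4,j=2): S=120.9700, (K−S)⁺=2.9000, hold=8.5745 ⇒ V=8.5745 continue | (k=4,j=3): S=168.1085, (K−S)⁺=0.0000, hold=0.0000 ⇒ V=0.0000 continue | (k=4,j=4): S=233.6155, (K−S)⁺=0.0000, hold=0.0000 ⇒ V=0.0000 continue  boundary S*=87.0494
step 3: (k=3,j=0): S=73.8431, (K−S)⁺=50.0269, hold=45.2482 ⇒ V=50.0269 exercise | (k=3,j=1): S=102.6176, (K−S)⁺=21.2524, hold=19.6398 ⇒ V=21.2524 exercise | (k=3,j=2): S=142.6047, (K−S)⁺=0.0000, hold=3.4595 ⇒ V=3.4595 continue | (k=3,j=3): S=198.1736, (K−S)⁺=0.0000, hold=0.0000 ⇒ V=0.0000 continue  boundary S*=102.6176
step 2: (k=2,j=0): S=87.0494, (K−S)⁺=36.8206, hold=32.0419 ⇒ V=36.8206 exercise | (k=2,j=1): S=120.9700, (K−S)⁺=2.9000, hold=10.5047 ⇒ V=10.5047 continue | (k=2,j=2): S=168.1085, (K−S)⁺=0.0000, hold=1.3957 ⇒ V=1.3957 continue  boundary S*=87.0494
step 1: (k=1,j=0): S=102.6176, (K−S)⁺=21.2524, hold=20.7168 ⇒ V=21.2524 exercise | (k=1,j=1): S=142.6047, (K−S)⁺=0.0000, hold=5.0170 ⇒ V=5.0170 continue  boundary S*=102.6176
step 0: (k=0,j=0): S=120.9700, (K−S)⁺=2.9000, hold=11.3738 ⇒ V=11.3738 continue  boundary S*=-

price = 11.3738
boundary = - 102.6176 87.0494 102.6176 87.0494
tree:
11.3738
21.2524 5.0170
36.8206 10.5047 1.3957
50.0269 21.2524 3.4595 0.0000
61.2297 36.8206 8.5745 0.0000 0.0000
70.7329 50.0269 21.2524 0.0000 0.0000 0.0000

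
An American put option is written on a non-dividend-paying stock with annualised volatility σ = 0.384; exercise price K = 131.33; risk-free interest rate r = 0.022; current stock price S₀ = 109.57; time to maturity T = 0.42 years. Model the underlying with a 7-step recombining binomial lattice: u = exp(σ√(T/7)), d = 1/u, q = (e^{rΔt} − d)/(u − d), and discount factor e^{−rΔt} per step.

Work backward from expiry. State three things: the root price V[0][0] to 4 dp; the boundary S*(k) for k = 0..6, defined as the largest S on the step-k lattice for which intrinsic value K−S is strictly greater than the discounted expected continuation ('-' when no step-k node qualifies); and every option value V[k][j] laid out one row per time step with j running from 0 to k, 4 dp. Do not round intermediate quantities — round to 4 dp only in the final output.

Δt=0.06000  u=1.09863  d=0.91023  q=0.48351  discount=0.99868
step 7 (expiry): payoffs max(K−S,0) = 74.6092 62.8692 48.6992 31.5963 10.9535 0.0000 0.0000 0.0000
step 6: (k=6,j=0): S=62.3149, (K−S)⁺=69.0151, hold=68.8418 ⇒ V=69.0151 exercise | (k=6,j=1): S=75.2128, (K−S)⁺=56.1172, hold=55.9439 ⇒ V=56.1172 exercise | (k=6,j=2): S=90.7803, (K−S)⁺=40.5497, hold=40.3764 ⇒ V=40.5497 exercise | (k=6,j=3): S=109.5700, (K−S)⁺=21.7600, hold=21.5868 ⇒ V=21.7600 exercise | (k=6,j=4): S=132.2487, (K−S)⁺=0.0000, hold=5.6499 ⇒ V=5.6499 continue | (k=6,j=5): S=159.6215, (K−S)⁺=0.0000, hold=0.0000 ⇒ V=0.0000 continue | (k=6,j=6): S=192.6598, (K−S)⁺=0.0000, hold=0.0000 ⇒ V=0.0000 continue  boundary S*=109.5700
step 5: (k=5,j=0): S=68.4608, (K−S)⁺=62.8692, hold=62.6959 ⇒ V=62.8692 exercise | (k=5,j=1): S=82.6308, (K−S)⁺=48.6992, hold=48.5260 ⇒ V=48.6992 exercise | (k=5,j=2): S=99.7337, (K−S)⁺=31.5963, hold=31.4231 ⇒ V=31.5963 exercise | (k=5,j=3): S=120.3765, (K−S)⁺=10.9535, hold=13.9521 ⇒ V=13.9521 continue | (k=5,j=4): S=145.2919, (K−S)⁺=0.0000, hold=2.9142 ⇒ V=2.9142 continue | (k=5,j=5): S=175.3643, (K−S)⁺=0.0000, hold=0.0000 ⇒ V=0.0000 continue  boundary S*=99.7337
step 4: (k=4,j=0): S=75.2128, (K−S)⁺=56.1172, hold=55.9439 ⇒ V=56.1172 exercise | (k=4,j=1): S=90.7803, (K−S)⁺=40.5497, hold=40.3764 ⇒ V=40.5497 exercise | (k=4,j=2): S=109.5700, (K−S)⁺=21.7600, hold=23.0347 ⇒ V=23.0347 continue | (k=4,j=3): S=132.2487, (K−S)⁺=0.0000, hold=8.6038 ⇒ V=8.6038 continue | (k=4,j=4): S=159.6215, (K−S)⁺=0.0000, hold=1.5032 ⇒ V=1.5032 continue  boundary S*=90.7803
step 3: (k=3,j=0): S=82.6308, (K−S)⁺=48.6992, hold=48.5260 ⇒ V=48.6992 exercise | (k=3,j=1): S=99.7337, (K−S)⁺=31.5963, hold=32.0386 ⇒ V=32.0386 continue | (k=3,j=2): S=120.3765, (K−S)⁺=10.9535, hold=16.0360 ⇒ V=16.0360 continue | (k=3,j=3): S=145.2919, (K−S)⁺=0.0000, hold=5.1637 ⇒ V=5.1637 continue  boundary S*=82.6308
step 2: (k=2,j=0): S=90.7803, (K−S)⁺=40.5497, hold=40.5900 ⇒ V=40.5900 continue | (k=2,j=1): S=109.5700, (K−S)⁺=21.7600, hold=24.2691 ⇒ V=24.2691 continue | (k=2,j=2): S=132.2487, (K−S)⁺=0.0000, hold=10.7649 ⇒ V=10.7649 continue  boundary S*=-
step 1: (k=1,j=0): S=99.7337, (K−S)⁺=31.5963, hold=32.6555 ⇒ V=32.6555 continue | (k=1,j=1): S=120.3765, (K−S)⁺=10.9535, hold=17.7162 ⇒ V=17.7162 continue  boundary S*=-
step 0: (k=0,j=0): S=109.5700, (K−S)⁺=21.7600, hold=25.3986 ⇒ V=25.3986 continue  boundary S*=-

price = 25.3986
boundary = - - - 82.6308 90.7803 99.7337 109.5700
tree:
25.3986
32.6555 17.7162
40.5900 24.2691 10.7649
48.6992 32.0386 16.0360 5.1637
56.1172 40.5497 23.0347 8.6038 1.5032
62.8692 48.6992 31.5963 13.9521 2.9142 0.0000
69.0151 56.1172 40.5497 21.7600 5.6499 0.0000 0.0000
74.6092 62.8692 48.6992 31.5963 10.9535 0.0000 0.0000 0.0000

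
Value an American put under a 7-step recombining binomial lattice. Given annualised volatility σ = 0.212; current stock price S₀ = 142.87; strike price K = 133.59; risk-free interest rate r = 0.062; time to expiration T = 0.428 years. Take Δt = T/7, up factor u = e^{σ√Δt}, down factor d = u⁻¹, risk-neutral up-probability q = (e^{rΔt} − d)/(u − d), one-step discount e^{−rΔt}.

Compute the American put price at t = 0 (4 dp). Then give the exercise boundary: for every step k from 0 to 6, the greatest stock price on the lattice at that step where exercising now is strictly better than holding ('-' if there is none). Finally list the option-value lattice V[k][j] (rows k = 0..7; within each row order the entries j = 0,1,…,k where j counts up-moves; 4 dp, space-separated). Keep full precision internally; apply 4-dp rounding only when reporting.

params: Δt=0.06114 u=1.05382 d=0.94893 q=0.52311 e^(-rΔt)=0.99622
t_7 payoffs: 34.6033 23.6617 11.5107 0.0000 0.0000 0.0000 0.0000 0.0000
t_6: node(6,0) S=104.3141 payoff=29.2759 vs cont=28.7704 → 29.2759 [stop]  node(6,1) S=115.8446 payoff=17.7454 vs cont=17.2400 → 17.7454 [stop]  node(6,2) S=128.6496 payoff=4.9404 vs cont=5.4686 → 5.4686 [wait]  node(6,3) S=142.8700 payoff=0.0000 vs cont=0.0000 → 0.0000 [wait]  node(6,4) S=158.6623 payoff=0.0000 vs cont=0.0000 → 0.0000 [wait]  node(6,5) S=176.2002 payoff=0.0000 vs cont=0.0000 → 0.0000 [wait]  node(6,6) S=195.6767 payoff=0.0000 vs cont=0.0000 → 0.0000 [wait]  ⇒ S*(6)=115.8446
t_5: node(5,0) S=109.9283 payoff=23.6617 vs cont=23.1563 → 23.6617 [stop]  node(5,1) S=122.0793 payoff=11.5107 vs cont=11.2805 → 11.5107 [stop]  node(5,2) S=135.5735 payoff=0.0000 vs cont=2.5981 → 2.5981 [wait]  node(5,3) S=150.5592 payoff=0.0000 vs cont=0.0000 → 0.0000 [wait]  node(5,4) S=167.2014 payoff=0.0000 vs cont=0.0000 → 0.0000 [wait]  node(5,5) S=185.6832 payoff=0.0000 vs cont=0.0000 → 0.0000 [wait]  ⇒ S*(5)=122.0793
t_4: node(4,0) S=115.8446 payoff=17.7454 vs cont=17.2400 → 17.7454 [stop]  node(4,1) S=128.6496 payoff=4.9404 vs cont=6.8225 → 6.8225 [wait]  node(4,2) S=142.8700 payoff=0.0000 vs cont=1.2343 → 1.2343 [wait]  node(4,3) S=158.6623 payoff=0.0000 vs cont=0.0000 → 0.0000 [wait]  node(4,4) S=176.2002 payoff=0.0000 vs cont=0.0000 → 0.0000 [wait]  ⇒ S*(4)=115.8446
t_3: node(3,0) S=122.0793 payoff=11.5107 vs cont=11.9860 → 11.9860 [wait]  node(3,1) S=135.5735 payoff=0.0000 vs cont=3.8845 → 3.8845 [wait]  node(3,2) S=150.5592 payoff=0.0000 vs cont=0.5864 → 0.5864 [wait]  node(3,3) S=167.2014 payoff=0.0000 vs cont=0.0000 → 0.0000 [wait]  ⇒ S*(3)=-
t_2: node(2,0) S=128.6496 payoff=4.9404 vs cont=7.7188 → 7.7188 [wait]  node(2,1) S=142.8700 payoff=0.0000 vs cont=2.1511 → 2.1511 [wait]  node(2,2) S=158.6623 payoff=0.0000 vs cont=0.2786 → 0.2786 [wait]  ⇒ S*(2)=-
t_1: node(1,0) S=135.5735 payoff=0.0000 vs cont=4.7881 → 4.7881 [wait]  node(1,1) S=150.5592 payoff=0.0000 vs cont=1.1671 → 1.1671 [wait]  ⇒ S*(1)=-
t_0: node(0,0) S=142.8700 payoff=0.0000 vs cont=2.8830 → 2.8830 [wait]  ⇒ S*(0)=-

price = 2.8830
boundary = - - - - 115.8446 122.0793 115.8446
tree:
2.8830
4.7881 1.1671
7.7188 2.1511 0.2786
11.9860 3.8845 0.5864 0.0000
17.7454 6.8225 1.2343 0.0000 0.0000
23.6617 11.5107 2.5981 0.0000 0.0000 0.0000
29.2759 17.7454 5.4686 0.0000 0.0000 0.0000 0.0000
34.6033 23.6617 11.5107 0.0000 0.0000 0.0000 0.0000 0.0000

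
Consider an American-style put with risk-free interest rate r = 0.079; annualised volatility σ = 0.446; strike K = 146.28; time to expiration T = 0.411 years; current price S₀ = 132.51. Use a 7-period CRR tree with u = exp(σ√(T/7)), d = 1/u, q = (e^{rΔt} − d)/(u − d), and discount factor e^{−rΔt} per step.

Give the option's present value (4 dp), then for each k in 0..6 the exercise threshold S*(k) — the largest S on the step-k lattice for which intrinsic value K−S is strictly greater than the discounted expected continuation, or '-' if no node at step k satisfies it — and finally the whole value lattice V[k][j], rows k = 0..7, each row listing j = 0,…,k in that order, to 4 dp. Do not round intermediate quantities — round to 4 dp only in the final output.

price = 21.0674
boundary = - - 106.7530 95.8177 106.7530 118.9363 132.5100
tree:
21.0674
29.4166 12.7297
39.5270 19.3569 6.0741
50.4623 28.3399 10.3553 1.7543
60.2775 39.5270 17.1692 3.4865 0.0000
69.0872 50.4623 27.3437 6.9288 0.0000 0.0000
76.9945 60.2775 39.5270 13.7700 0.0000 0.0000 0.0000
84.0918 69.0872 50.4623 27.3437 0.0000 0.0000 0.0000 0.0000

Δt=0.05871, u=1.11413, d=0.89756, q=0.49448, disc=e^(-rΔt)=0.99537
k=7 terminal: V=max(K-S,0) → 84.0918 69.0872 50.4623 27.3437 0.0000 0.0000 0.0000 0.0000
k=6: j=0 S=69.2855 intr=76.9945 cont=76.3176 V=76.9945[EX]; j=1 S=86.0025 intr=60.2775 cont=59.6005 V=60.2775[EX]; j=2 S=106.7530 intr=39.5270 cont=38.8501 V=39.5270[EX]; j=3 S=132.5100 intr=13.7700 cont=13.7589 V=13.7700[EX]; j=4 S=164.4816 intr=0.0000 cont=0.0000 V=0.0000[hold]; j=5 S=204.1673 intr=0.0000 cont=0.0000 V=0.0000[hold]; j=6 S=253.4282 intr=0.0000 cont=0.0000 V=0.0000[hold]  S*(6)=132.5100
k=5: j=0 S=77.1928 intr=69.0872 cont=68.4103 V=69.0872[EX]; j=1 S=95.8177 intr=50.4623 cont=49.7854 V=50.4623[EX]; j=2 S=118.9363 intr=27.3437 cont=26.6668 V=27.3437[EX]; j=3 S=147.6329 intr=0.0000 cont=6.9288 V=6.9288[hold]; j=4 S=183.2533 intr=0.0000 cont=0.0000 V=0.0000[hold]; j=5 S=227.4681 intr=0.0000 cont=0.0000 V=0.0000[hold]  S*(5)=118.9363
k=4: j=0 S=86.0025 intr=60.2775 cont=59.6005 V=60.2775[EX]; j=1 S=106.7530 intr=39.5270 cont=38.8501 V=39.5270[EX]; j=2 S=132.5100 intr=13.7700 cont=17.1692 V=17.1692[hold]; j=3 S=164.4816 intr=0.0000 cont=3.4865 V=3.4865[hold]; j=4 S=204.1673 intr=0.0000 cont=0.0000 V=0.0000[hold]  S*(4)=106.7530
k=3: j=0 S=95.8177 intr=50.4623 cont=49.7854 V=50.4623[EX]; j=1 S=118.9363 intr=27.3437 cont=28.3399 V=28.3399[hold]; j=2 S=147.6329 intr=0.0000 cont=10.3553 V=10.3553[hold]; j=3 S=183.2533 intr=0.0000 cont=1.7543 V=1.7543[hold]  S*(3)=95.8177
k=2: j=0 S=106.7530 intr=39.5270 cont=39.3404 V=39.5270[EX]; j=1 S=132.5100 intr=13.7700 cont=19.3569 V=19.3569[hold]; j=2 S=164.4816 intr=0.0000 cont=6.0741 V=6.0741[hold]  S*(2)=106.7530
k=1: j=0 S=118.9363 intr=27.3437 cont=29.4166 V=29.4166[hold]; j=1 S=147.6329 intr=0.0000 cont=12.7297 V=12.7297[hold]  S*(1)=-
k=0: j=0 S=132.5100 intr=13.7700 cont=21.0674 V=21.0674[hold]  S*(0)=-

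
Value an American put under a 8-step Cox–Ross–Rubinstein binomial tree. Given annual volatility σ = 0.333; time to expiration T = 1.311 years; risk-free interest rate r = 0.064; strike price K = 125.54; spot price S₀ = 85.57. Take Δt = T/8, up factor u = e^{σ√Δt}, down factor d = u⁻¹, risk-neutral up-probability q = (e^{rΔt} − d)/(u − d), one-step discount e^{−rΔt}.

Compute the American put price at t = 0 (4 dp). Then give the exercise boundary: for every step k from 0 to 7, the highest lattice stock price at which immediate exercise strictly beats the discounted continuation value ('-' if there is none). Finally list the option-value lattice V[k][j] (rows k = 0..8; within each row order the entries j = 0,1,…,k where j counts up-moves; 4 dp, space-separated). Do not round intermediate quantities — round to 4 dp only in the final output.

price = 39.9700
boundary = 85.5700 74.7786 85.5700 74.7786 85.5700 74.7786 85.5700 97.9188
tree:
39.9700
50.7614 29.6154
60.1919 39.9700 20.0974
68.4331 50.7614 28.8773 11.9223
75.6350 60.1919 39.9700 18.6215 5.6135
81.9286 68.4331 50.7614 27.9779 9.8513 1.5823
87.4285 75.6350 60.1919 39.9700 16.8229 3.2325 0.0000
92.2349 81.9286 68.4331 50.7614 27.6212 6.6036 0.0000 0.0000
96.4351 87.4285 75.6350 60.1919 39.9700 13.4904 0.0000 0.0000 0.0000

params: Δt=0.16387 u=1.14431 d=0.87389 q=0.50534 e^(-rΔt)=0.98957
t_8 payoffs: 96.4351 87.4285 75.6350 60.1919 39.9700 13.4904 0.0000 0.0000 0.0000
t_7: node(7,0) S=33.3051 payoff=92.2349 vs cont=90.9251 → 92.2349 [stop]  node(7,1) S=43.6114 payoff=81.9286 vs cont=80.6188 → 81.9286 [stop]  node(7,2) S=57.1069 payoff=68.4331 vs cont=67.1233 → 68.4331 [stop]  node(7,3) S=74.7786 payoff=50.7614 vs cont=49.4516 → 50.7614 [stop]  node(7,4) S=97.9188 payoff=27.6212 vs cont=26.3115 → 27.6212 [stop]  node(7,5) S=128.2196 payoff=0.0000 vs cont=6.6036 → 6.6036 [wait]  node(7,6) S=167.8971 payoff=0.0000 vs cont=0.0000 → 0.0000 [wait]  node(7,7) S=219.8527 payoff=0.0000 vs cont=0.0000 → 0.0000 [wait]  ⇒ S*(7)=97.9188
t_6: node(6,0) S=38.1115 payoff=87.4285 vs cont=86.1188 → 87.4285 [stop]  node(6,1) S=49.9050 payoff=75.6350 vs cont=74.3252 → 75.6350 [stop]  node(6,2) S=65.3481 payoff=60.1919 vs cont=58.8821 → 60.1919 [stop]  node(6,3) S=85.5700 payoff=39.9700 vs cont=38.6602 → 39.9700 [stop]  node(6,4) S=112.0496 payoff=13.4904 vs cont=16.8229 → 16.8229 [wait]  node(6,5) S=146.7232 payoff=0.0000 vs cont=3.2325 → 3.2325 [wait]  node(6,6) S=192.1266 payoff=0.0000 vs cont=0.0000 → 0.0000 [wait]  ⇒ S*(6)=85.5700
t_5: node(5,0) S=43.6114 payoff=81.9286 vs cont=80.6188 → 81.9286 [stop]  node(5,1) S=57.1069 payoff=68.4331 vs cont=67.1233 → 68.4331 [stop]  node(5,2) S=74.7786 payoff=50.7614 vs cont=49.4516 → 50.7614 [stop]  node(5,3) S=97.9188 payoff=27.6212 vs cont=27.9779 → 27.9779 [wait]  node(5,4) S=128.2196 payoff=0.0000 vs cont=9.8513 → 9.8513 [wait]  node(5,5) S=167.8971 payoff=0.0000 vs cont=1.5823 → 1.5823 [wait]  ⇒ S*(5)=74.7786
t_4: node(4,0) S=49.9050 payoff=75.6350 vs cont=74.3252 → 75.6350 [stop]  node(4,1) S=65.3481 payoff=60.1919 vs cont=58.8821 → 60.1919 [stop]  node(4,2) S=85.5700 payoff=39.9700 vs cont=38.8386 → 39.9700 [stop]  node(4,3) S=112.0496 payoff=13.4904 vs cont=18.6215 → 18.6215 [wait]  node(4,4) S=146.7232 payoff=0.0000 vs cont=5.6135 → 5.6135 [wait]  ⇒ S*(4)=85.5700
t_3: node(3,0) S=57.1069 payoff=68.4331 vs cont=67.1233 → 68.4331 [stop]  node(3,1) S=74.7786 payoff=50.7614 vs cont=49.4516 → 50.7614 [stop]  node(3,2) S=97.9188 payoff=27.6212 vs cont=28.8773 → 28.8773 [wait]  node(3,3) S=128.2196 payoff=0.0000 vs cont=11.9223 → 11.9223 [wait]  ⇒ S*(3)=74.7786
t_2: node(2,0) S=65.3481 payoff=60.1919 vs cont=58.8821 → 60.1919 [stop]  node(2,1) S=85.5700 payoff=39.9700 vs cont=39.2883 → 39.9700 [stop]  node(2,2) S=112.0496 payoff=13.4904 vs cont=20.0974 → 20.0974 [wait]  ⇒ S*(2)=85.5700
t_1: node(1,0) S=74.7786 payoff=50.7614 vs cont=49.4516 → 50.7614 [stop]  node(1,1) S=97.9188 payoff=27.6212 vs cont=29.6154 → 29.6154 [wait]  ⇒ S*(1)=74.7786
t_0: node(0,0) S=85.5700 payoff=39.9700 vs cont=39.6574 → 39.9700 [stop]  ⇒ S*(0)=85.5700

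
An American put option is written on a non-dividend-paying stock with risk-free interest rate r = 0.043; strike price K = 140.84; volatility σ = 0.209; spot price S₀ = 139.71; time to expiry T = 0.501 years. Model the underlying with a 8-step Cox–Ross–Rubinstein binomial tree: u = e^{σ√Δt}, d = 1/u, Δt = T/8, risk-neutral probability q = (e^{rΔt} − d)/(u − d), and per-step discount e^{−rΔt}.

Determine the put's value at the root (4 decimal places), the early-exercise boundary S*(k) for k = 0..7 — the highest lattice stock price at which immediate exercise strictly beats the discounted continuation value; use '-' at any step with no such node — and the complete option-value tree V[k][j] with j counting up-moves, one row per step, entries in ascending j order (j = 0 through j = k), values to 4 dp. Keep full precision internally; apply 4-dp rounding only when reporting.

Δt=0.06263, u=1.05369, d=0.94904, q=0.51269, disc=e^(-rΔt)=0.99731
k=8 terminal: V=max(K-S,0) → 48.8986 38.7601 27.5036 15.0059 1.1300 0.0000 0.0000 0.0000 0.0000
k=7: j=0 S=96.8781 intr=43.9619 cont=43.5832 V=43.9619[EX]; j=1 S=107.5610 intr=33.2790 cont=32.9003 V=33.2790[EX]; j=2 S=119.4218 intr=21.4182 cont=21.0394 V=21.4182[EX]; j=3 S=132.5907 intr=8.2493 cont=7.8706 V=8.2493[EX]; j=4 S=147.2116 intr=0.0000 cont=0.5492 V=0.5492[hold]; j=5 S=163.4448 intr=0.0000 cont=0.0000 V=0.0000[hold]; j=6 S=181.4681 intr=0.0000 cont=0.0000 V=0.0000[hold]; j=7 S=201.4788 intr=0.0000 cont=0.0000 V=0.0000[hold]  S*(7)=132.5907
k=6: j=0 S=102.0799 intr=38.7601 cont=38.3814 V=38.7601[EX]; j=1 S=113.3364 intr=27.5036 cont=27.1249 V=27.5036[EX]; j=2 S=125.8341 intr=15.0059 cont=14.6271 V=15.0059[EX]; j=3 S=139.7100 intr=1.1300 cont=4.2899 V=4.2899[hold]; j=4 S=155.1160 intr=0.0000 cont=0.2669 V=0.2669[hold]; j=5 S=172.2209 intr=0.0000 cont=0.0000 V=0.0000[hold]; j=6 S=191.2119 intr=0.0000 cont=0.0000 V=0.0000[hold]  S*(6)=125.8341
k=5: j=0 S=107.5610 intr=33.2790 cont=32.9003 V=33.2790[EX]; j=1 S=119.4218 intr=21.4182 cont=21.0394 V=21.4182[EX]; j=2 S=132.5907 intr=8.2493 cont=9.4863 V=9.4863[hold]; j=3 S=147.2116 intr=0.0000 cont=2.2214 V=2.2214[hold]; j=4 S=163.4448 intr=0.0000 cont=0.1297 V=0.1297[hold]; j=5 S=181.4681 intr=0.0000 cont=0.0000 V=0.0000[hold]  S*(5)=119.4218
k=4: j=0 S=113.3364 intr=27.5036 cont=27.1249 V=27.5036[EX]; j=1 S=125.8341 intr=15.0059 cont=15.2596 V=15.2596[hold]; j=2 S=139.7100 intr=1.1300 cont=5.7461 V=5.7461[hold]; j=3 S=155.1160 intr=0.0000 cont=1.1459 V=1.1459[hold]; j=4 S=172.2209 intr=0.0000 cont=0.0630 V=0.0630[hold]  S*(4)=113.3364
k=3: j=0 S=119.4218 intr=21.4182 cont=21.1691 V=21.4182[EX]; j=1 S=132.5907 intr=8.2493 cont=10.3542 V=10.3542[hold]; j=2 S=147.2116 intr=0.0000 cont=3.3785 V=3.3785[hold]; j=3 S=163.4448 intr=0.0000 cont=0.5891 V=0.5891[hold]  S*(3)=119.4218
k=2: j=0 S=125.8341 intr=15.0059 cont=15.7034 V=15.7034[hold]; j=1 S=139.7100 intr=1.1300 cont=6.7596 V=6.7596[hold]; j=2 S=155.1160 intr=0.0000 cont=1.9432 V=1.9432[hold]  S*(2)=-
k=1: j=0 S=132.5907 intr=8.2493 cont=11.0881 V=11.0881[hold]; j=1 S=147.2116 intr=0.0000 cont=4.2787 V=4.2787[hold]  S*(1)=-
k=0: j=0 S=139.7100 intr=1.1300 cont=7.5765 V=7.5765[hold]  S*(0)=-

price = 7.5765
boundary = - - - 119.4218 113.3364 119.4218 125.8341 132.5907
tree:
7.5765
11.0881 4.2787
15.7034 6.7596 1.9432
21.4182 10.3542 3.3785 0.5891
27.5036 15.2596 5.7461 1.1459 0.0630
33.2790 21.4182 9.4863 2.2214 0.1297 0.0000
38.7601 27.5036 15.0059 4.2899 0.2669 0.0000 0.0000
43.9619 33.2790 21.4182 8.2493 0.5492 0.0000 0.0000 0.0000
48.8986 38.7601 27.5036 15.0059 1.1300 0.0000 0.0000 0.0000 0.0000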